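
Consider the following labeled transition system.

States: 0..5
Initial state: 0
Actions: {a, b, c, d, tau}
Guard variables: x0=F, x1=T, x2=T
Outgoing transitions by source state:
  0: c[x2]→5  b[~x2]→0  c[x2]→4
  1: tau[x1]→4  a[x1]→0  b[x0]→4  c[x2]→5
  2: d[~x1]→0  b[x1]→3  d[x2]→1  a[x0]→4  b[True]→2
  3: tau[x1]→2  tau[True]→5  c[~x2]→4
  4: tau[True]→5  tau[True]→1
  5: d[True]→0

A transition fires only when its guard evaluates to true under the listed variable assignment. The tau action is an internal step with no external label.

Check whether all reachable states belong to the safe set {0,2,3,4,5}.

Answer: INVARIANT VIOLATED at state 1

Analysis:
Safe = {0,2,3,4,5}
R = {0,1,4,5}
  0: safe
  1: VIOLATES
  4: safe
  5: safe
witness against invariant: c·tau → 1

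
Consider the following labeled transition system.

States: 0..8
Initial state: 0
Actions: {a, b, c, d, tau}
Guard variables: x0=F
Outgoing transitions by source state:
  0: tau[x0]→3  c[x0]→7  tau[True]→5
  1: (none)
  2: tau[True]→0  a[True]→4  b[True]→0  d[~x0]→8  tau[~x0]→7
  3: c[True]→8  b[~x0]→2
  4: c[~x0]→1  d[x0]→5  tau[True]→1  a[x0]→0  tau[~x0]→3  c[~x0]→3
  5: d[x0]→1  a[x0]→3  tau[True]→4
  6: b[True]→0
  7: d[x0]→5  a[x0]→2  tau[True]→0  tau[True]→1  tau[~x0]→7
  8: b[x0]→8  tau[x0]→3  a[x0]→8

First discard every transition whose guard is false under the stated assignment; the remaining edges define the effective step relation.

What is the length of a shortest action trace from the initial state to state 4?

Answer: 2

Trace:
BFS to 4:
  depth 0: {0}
  depth 1: {5}
  depth 2: {4}
first hit 4 at d=2 via tau·tau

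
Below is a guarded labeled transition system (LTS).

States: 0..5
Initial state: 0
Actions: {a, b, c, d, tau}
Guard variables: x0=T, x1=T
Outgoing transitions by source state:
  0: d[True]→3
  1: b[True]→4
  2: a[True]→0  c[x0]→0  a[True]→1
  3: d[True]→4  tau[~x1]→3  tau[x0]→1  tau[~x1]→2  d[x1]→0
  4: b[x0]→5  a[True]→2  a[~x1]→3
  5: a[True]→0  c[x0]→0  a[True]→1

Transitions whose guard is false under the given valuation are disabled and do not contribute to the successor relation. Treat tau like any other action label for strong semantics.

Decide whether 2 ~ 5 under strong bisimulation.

Answer: BISIMILAR

Analysis:
Compute ~ classes (split until stable):
  round 0: {{0,1,2,3,4,5}}
  round 1: {{0},{1},{2,5},{3},{4}}
Fixed point at round 2; 5 class(es).
2∈{2,5}, 5∈{2,5}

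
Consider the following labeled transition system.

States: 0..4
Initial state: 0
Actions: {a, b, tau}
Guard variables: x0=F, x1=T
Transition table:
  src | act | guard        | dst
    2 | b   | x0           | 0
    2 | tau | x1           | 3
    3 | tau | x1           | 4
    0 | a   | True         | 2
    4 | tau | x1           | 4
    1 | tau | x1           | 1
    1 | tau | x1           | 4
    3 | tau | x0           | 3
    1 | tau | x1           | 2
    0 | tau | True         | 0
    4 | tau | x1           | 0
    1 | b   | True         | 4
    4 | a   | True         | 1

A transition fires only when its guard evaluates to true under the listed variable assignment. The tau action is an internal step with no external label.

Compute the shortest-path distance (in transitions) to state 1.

BFS to 1:
  Layer 0: {0}
  Layer 1: {2}
  Layer 2: {3}
  Layer 3: {4}
  Layer 4: {1}
1 enters at depth 4; path a·tau·tau·a

Answer: 4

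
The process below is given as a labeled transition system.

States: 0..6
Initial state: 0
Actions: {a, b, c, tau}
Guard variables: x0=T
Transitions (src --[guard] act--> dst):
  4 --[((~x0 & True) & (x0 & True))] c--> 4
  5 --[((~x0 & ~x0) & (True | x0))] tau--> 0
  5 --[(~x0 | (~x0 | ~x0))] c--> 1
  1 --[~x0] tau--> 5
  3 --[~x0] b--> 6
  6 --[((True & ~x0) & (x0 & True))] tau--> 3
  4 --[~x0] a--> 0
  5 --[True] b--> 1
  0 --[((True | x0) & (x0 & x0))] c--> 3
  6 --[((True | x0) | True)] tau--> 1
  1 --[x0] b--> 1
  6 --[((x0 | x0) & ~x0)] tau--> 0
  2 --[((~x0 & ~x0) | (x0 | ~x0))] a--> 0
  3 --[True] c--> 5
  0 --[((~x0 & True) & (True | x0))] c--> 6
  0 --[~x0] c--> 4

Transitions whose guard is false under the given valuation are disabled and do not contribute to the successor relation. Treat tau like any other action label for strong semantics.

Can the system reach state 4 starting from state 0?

Answer: UNREACHABLE

Working:
Guard filter leaves 6 enabled edge(s).
Layer 0: {0}
Layer 1: {3}  cumulative {0,3}
Layer 2: {5}  cumulative {0,3,5}
Layer 3: {1}  cumulative {0,1,3,5}
Reach set: {0,1,3,5}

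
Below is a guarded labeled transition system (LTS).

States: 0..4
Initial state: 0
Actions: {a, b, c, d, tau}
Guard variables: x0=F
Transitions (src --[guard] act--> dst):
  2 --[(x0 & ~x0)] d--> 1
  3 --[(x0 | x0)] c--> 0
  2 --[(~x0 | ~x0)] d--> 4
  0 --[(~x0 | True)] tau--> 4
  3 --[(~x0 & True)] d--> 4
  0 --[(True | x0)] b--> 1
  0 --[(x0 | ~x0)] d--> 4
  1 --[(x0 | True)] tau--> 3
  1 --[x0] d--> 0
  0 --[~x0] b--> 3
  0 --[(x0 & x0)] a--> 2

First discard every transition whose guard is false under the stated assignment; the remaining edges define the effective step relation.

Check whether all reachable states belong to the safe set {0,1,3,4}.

Answer: INVARIANT HOLDS

Trace:
Inv-set: {0,1,3,4}
R = {0,1,3,4}
  0: safe
  1: safe
  3: safe
  4: safe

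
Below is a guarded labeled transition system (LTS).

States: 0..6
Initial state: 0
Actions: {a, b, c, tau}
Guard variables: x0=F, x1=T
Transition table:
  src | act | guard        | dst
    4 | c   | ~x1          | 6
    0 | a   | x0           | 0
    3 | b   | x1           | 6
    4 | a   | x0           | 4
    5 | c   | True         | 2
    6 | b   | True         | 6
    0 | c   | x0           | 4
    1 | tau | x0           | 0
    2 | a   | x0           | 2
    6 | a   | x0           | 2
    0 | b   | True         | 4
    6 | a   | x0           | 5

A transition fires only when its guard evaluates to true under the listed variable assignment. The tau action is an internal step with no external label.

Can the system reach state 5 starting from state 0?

Answer: UNREACHABLE

Working:
4 transition(s) survive guard evaluation.
depth 0: {0}
depth 1: {4}  now seen {0,4}
R = {0,4}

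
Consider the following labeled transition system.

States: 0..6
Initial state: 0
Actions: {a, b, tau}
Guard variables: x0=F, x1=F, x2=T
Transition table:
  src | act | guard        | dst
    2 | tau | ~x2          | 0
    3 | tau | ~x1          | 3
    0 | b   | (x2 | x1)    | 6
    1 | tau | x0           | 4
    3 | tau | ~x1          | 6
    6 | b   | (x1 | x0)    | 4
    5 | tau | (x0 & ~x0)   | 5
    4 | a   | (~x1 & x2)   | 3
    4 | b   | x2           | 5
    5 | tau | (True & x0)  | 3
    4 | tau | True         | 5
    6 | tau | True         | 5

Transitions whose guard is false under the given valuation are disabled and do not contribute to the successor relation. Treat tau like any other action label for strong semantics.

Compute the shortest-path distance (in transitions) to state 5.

BFS to 5:
  Layer 0: {0}
  Layer 1: {6}
  Layer 2: {5}
depth(5)=2, e.g. b·tau

Answer: 2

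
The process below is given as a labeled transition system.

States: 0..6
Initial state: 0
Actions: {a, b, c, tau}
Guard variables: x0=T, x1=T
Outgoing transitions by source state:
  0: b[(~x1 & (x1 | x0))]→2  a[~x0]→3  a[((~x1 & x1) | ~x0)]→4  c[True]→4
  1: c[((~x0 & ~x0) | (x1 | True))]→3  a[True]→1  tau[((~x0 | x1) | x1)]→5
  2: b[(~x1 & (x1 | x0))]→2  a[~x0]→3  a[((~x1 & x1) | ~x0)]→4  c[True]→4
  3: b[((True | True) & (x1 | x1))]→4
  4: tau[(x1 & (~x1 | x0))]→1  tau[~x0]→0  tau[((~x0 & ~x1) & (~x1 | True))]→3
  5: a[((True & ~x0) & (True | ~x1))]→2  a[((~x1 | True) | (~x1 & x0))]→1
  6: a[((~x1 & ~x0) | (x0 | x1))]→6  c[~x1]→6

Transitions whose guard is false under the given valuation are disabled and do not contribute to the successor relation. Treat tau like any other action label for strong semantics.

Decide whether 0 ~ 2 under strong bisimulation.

Refine partition for ~:
  π0 = {{0,1,2,3,4,5,6}}
  π1 = {{0,2},{1},{3},{4},{5,6}}
  π2 = {{0,2},{1},{3},{4},{5},{6}}
6 equivalence class(es) (converged in 3)
[0]={0,2}  [2]={0,2}

Answer: BISIMILAR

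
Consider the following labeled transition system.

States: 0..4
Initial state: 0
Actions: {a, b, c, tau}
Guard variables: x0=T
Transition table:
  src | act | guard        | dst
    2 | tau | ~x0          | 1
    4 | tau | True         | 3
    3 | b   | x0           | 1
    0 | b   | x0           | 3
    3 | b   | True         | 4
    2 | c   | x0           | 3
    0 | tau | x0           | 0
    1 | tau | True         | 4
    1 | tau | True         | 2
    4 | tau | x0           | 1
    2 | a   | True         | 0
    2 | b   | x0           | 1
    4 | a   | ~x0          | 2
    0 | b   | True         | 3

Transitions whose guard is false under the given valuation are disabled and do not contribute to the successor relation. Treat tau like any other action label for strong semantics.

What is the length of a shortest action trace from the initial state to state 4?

BFS to 4:
  Layer 0: {0}
  Layer 1: {3}
  Layer 2: {1,4}
depth(4)=2, e.g. b·b

Answer: 2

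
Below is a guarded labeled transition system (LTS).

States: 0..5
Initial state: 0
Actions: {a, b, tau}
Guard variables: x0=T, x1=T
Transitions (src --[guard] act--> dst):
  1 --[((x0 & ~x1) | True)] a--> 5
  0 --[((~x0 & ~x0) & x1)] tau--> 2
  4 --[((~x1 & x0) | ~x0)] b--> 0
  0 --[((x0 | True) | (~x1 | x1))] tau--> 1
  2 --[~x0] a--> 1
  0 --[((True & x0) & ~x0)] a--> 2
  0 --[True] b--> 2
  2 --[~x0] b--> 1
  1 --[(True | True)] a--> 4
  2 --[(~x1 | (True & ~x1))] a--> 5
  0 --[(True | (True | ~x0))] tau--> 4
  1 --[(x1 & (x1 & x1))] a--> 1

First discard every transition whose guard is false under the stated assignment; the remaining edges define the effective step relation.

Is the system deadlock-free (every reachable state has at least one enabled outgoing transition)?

Reachable = {0,1,2,4,5}
  0: b→2  tau→1  tau→4  [3 out]
  1: a→1  a→4  a→5  [3 out]
  2: ∅  [deadlock]
  4: ∅  [deadlock]
  5: ∅  [deadlock]
trace reaching 2: b

Answer: DEADLOCK at state 2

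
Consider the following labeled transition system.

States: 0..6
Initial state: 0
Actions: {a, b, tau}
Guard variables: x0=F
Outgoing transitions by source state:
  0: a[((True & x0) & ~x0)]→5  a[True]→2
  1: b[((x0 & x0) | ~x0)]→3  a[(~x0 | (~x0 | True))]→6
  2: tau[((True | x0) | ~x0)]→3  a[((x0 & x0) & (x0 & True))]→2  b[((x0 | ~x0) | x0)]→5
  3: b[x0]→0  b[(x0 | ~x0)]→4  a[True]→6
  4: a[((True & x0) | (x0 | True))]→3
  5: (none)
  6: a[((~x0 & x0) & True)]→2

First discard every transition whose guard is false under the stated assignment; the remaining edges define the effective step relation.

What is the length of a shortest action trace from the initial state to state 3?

Breadth-first toward 3:
  depth 0: {0}
  depth 1: {2}
  depth 2: {3,5}
first hit 3 at d=2 via a·tau

Answer: 2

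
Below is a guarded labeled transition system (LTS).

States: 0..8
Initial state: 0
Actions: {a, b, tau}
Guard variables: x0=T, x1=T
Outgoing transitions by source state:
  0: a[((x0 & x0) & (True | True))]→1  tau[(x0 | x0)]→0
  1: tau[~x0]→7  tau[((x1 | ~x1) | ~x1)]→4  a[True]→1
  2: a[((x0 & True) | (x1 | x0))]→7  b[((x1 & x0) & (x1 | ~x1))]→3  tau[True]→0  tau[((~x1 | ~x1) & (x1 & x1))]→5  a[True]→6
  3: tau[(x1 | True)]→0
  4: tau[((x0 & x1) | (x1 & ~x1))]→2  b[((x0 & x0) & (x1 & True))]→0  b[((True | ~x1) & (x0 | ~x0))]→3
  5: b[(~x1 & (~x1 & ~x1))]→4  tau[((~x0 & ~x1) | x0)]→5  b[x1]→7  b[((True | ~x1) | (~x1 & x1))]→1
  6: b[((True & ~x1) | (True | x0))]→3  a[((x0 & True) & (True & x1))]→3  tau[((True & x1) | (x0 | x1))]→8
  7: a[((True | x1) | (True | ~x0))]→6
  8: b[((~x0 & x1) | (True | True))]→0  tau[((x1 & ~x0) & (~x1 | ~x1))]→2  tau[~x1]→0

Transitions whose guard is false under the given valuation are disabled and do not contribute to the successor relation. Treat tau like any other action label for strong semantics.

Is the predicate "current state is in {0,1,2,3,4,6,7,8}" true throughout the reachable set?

Answer: INVARIANT HOLDS

Working:
Allowed set {0,1,2,3,4,6,7,8}
Reach set: {0,1,2,3,4,6,7,8}
  0: safe
  1: safe
  2: safe
  3: safe
  4: safe
  6: safe
  7: safe
  8: safe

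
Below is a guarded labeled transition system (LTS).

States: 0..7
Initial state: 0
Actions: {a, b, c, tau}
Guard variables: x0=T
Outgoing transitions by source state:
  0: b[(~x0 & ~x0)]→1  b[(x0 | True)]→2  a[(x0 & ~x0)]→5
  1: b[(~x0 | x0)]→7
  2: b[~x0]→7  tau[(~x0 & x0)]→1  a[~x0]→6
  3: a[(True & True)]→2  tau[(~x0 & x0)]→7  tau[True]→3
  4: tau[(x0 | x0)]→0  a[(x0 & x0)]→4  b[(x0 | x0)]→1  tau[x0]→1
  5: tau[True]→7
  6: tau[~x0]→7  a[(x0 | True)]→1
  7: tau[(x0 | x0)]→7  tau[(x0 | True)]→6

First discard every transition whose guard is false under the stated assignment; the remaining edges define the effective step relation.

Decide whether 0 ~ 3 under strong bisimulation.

Refine partition for ~:
  π0 = {{0,1,2,3,4,5,6,7}}
  π1 = {{0,1},{2},{3},{4},{5,7},{6}}
  π2 = {{0},{1},{2},{3},{4},{5},{6},{7}}
8 equivalence class(es) (converged in 3)
[0]={0}  [3]={3}

Answer: NOT BISIMILAR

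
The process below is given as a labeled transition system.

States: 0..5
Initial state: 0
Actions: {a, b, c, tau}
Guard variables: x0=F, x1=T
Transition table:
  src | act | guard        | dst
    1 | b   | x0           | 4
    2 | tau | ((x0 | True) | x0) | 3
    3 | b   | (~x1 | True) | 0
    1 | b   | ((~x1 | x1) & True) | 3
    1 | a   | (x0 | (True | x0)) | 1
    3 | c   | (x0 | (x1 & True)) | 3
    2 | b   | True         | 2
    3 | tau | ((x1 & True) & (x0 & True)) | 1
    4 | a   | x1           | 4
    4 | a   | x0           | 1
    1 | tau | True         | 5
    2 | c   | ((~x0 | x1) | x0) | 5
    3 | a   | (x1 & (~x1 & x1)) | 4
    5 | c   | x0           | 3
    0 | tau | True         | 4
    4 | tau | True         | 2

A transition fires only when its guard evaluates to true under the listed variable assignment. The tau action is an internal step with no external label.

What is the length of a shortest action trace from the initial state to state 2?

Answer: 2

Analysis:
BFS to 2:
  Layer 0: {0}
  Layer 1: {4}
  Layer 2: {2}
depth(2)=2, e.g. tau·tau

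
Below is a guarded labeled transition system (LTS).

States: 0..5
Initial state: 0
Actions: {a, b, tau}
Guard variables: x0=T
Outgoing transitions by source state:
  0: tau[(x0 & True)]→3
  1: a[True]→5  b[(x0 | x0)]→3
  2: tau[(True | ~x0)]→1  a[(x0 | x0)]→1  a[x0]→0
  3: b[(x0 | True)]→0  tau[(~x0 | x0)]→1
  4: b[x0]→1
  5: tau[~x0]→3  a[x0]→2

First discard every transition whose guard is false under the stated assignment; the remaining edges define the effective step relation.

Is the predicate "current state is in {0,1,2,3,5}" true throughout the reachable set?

Inv-set: {0,1,2,3,5}
Reachable = {0,1,2,3,5}
  0: safe
  1: safe
  2: safe
  3: safe
  5: safe

Answer: INVARIANT HOLDS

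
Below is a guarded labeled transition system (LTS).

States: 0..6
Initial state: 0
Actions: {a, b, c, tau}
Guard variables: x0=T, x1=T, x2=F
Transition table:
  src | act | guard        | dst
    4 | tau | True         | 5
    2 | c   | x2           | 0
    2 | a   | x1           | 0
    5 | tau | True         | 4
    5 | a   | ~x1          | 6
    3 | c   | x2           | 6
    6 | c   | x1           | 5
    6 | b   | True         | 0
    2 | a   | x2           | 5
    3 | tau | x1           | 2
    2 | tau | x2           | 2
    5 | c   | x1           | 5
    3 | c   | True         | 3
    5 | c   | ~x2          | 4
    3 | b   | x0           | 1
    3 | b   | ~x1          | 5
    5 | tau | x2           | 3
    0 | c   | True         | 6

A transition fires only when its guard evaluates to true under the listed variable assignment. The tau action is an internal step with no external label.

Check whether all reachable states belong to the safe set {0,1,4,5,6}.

Inv-set: {0,1,4,5,6}
R = {0,4,5,6}
  0: ok
  4: ok
  5: ok
  6: ok

Answer: INVARIANT HOLDS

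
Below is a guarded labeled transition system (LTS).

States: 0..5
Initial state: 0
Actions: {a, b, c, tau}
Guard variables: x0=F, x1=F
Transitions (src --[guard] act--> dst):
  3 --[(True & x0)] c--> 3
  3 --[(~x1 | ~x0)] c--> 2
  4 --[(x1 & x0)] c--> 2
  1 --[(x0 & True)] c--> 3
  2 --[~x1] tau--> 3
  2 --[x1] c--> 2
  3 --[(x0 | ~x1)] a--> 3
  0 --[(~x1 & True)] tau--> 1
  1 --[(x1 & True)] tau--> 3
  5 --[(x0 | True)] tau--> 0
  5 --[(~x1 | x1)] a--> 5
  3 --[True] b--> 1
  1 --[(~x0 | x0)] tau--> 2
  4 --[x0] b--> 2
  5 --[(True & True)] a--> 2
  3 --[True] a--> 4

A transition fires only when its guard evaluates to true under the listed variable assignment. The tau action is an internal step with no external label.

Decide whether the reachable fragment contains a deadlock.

Reachable = {0,1,2,3,4}
  0: tau→1  [1 exit(s)]
  1: tau→2  [1 exit(s)]
  2: tau→3  [1 exit(s)]
  3: a→3  a→4  b→1  c→2  [4 exit(s)]
  4: ∅  [no exit]
witness 4: tau·tau·tau·a

Answer: DEADLOCK at state 4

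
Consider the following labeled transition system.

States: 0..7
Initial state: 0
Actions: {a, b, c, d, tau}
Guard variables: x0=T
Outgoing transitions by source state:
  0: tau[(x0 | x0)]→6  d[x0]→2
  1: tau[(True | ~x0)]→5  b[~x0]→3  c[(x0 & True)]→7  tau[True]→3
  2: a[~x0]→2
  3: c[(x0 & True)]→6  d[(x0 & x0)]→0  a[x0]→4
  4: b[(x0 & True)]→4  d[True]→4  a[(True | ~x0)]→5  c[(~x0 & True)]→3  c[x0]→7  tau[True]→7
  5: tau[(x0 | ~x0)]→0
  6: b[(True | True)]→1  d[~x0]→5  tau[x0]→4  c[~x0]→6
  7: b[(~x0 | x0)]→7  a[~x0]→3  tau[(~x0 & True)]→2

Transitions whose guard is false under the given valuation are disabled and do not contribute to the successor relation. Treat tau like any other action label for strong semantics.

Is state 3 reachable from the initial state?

Answer: REACHABLE

Trace:
Guard filter leaves 17 enabled edge(s).
L0 = {0}
L1 = {2,6}  total {0,2,6}
L2 = {1,4}  total {0,1,2,4,6}
L3 = {3,5,7}  total {0,1,2,3,4,5,6,7}
Reachable = {0,1,2,3,4,5,6,7}
Path to 3: tau·b·tau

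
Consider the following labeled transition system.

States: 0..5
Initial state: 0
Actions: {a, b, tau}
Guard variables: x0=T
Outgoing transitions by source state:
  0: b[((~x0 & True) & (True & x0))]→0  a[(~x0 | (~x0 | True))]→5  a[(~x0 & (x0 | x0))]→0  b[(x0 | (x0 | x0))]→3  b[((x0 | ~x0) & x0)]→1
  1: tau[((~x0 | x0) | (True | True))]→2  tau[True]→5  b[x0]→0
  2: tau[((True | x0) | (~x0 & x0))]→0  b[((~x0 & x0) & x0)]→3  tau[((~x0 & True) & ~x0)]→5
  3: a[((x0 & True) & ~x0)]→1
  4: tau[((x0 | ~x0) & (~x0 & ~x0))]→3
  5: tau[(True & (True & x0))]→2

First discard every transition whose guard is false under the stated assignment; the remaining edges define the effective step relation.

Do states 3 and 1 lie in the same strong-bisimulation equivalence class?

Refine partition for ~:
  P[0] = {{0,1,2,3,4,5}}
  P[1] = {{0},{1},{2,5},{3,4}}
  P[2] = {{0},{1},{2},{3,4},{5}}
5 equivalence class(es) (converged in 3)
[3]={3,4}  [1]={1}

Answer: NOT BISIMILAR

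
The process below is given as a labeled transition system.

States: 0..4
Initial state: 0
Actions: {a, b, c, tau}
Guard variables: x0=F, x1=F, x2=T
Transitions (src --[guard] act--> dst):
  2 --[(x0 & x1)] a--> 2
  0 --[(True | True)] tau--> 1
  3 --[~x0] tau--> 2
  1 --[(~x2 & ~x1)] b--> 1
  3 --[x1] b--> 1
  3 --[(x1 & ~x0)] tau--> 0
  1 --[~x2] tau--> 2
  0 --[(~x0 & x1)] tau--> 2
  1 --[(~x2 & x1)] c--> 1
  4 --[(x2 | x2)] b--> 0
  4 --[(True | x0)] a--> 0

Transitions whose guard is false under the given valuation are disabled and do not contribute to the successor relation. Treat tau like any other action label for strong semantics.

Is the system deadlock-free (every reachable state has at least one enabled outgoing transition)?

Answer: DEADLOCK at state 1

Trace:
Reach set: {0,1}
  0: tau→1  [1 exit(s)]
  1: ∅  [no exit]
witness 1: tau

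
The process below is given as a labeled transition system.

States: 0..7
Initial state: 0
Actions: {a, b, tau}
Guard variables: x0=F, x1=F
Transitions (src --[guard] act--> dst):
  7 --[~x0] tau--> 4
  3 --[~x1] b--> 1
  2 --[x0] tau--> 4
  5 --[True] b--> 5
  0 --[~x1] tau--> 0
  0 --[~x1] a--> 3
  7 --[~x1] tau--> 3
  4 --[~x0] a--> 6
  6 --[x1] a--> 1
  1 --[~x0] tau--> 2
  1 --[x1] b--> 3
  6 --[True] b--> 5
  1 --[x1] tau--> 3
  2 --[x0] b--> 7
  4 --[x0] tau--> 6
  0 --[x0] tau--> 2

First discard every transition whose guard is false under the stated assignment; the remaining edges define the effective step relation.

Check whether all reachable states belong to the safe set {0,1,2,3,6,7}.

Safe = {0,1,2,3,6,7}
Reach set: {0,1,2,3}
  0: ok
  1: ok
  2: ok
  3: ok

Answer: INVARIANT HOLDS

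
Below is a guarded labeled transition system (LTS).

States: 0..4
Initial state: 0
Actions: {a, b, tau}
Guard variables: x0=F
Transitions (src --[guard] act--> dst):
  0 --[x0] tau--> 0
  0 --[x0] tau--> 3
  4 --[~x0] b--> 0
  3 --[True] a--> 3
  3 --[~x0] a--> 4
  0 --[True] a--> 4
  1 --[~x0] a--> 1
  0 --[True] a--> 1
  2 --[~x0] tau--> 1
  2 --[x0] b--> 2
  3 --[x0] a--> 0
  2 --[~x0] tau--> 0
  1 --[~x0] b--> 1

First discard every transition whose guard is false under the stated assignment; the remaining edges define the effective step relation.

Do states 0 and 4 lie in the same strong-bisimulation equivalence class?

Answer: NOT BISIMILAR

Working:
Bisimulation quotient by refinement:
  round 0: {{0,1,2,3,4}}
  round 1: {{0,3},{1},{2},{4}}
  round 2: {{0},{1},{2},{3},{4}}
5 equivalence class(es) (converged in 3)
0∈{0}, 4∈{4}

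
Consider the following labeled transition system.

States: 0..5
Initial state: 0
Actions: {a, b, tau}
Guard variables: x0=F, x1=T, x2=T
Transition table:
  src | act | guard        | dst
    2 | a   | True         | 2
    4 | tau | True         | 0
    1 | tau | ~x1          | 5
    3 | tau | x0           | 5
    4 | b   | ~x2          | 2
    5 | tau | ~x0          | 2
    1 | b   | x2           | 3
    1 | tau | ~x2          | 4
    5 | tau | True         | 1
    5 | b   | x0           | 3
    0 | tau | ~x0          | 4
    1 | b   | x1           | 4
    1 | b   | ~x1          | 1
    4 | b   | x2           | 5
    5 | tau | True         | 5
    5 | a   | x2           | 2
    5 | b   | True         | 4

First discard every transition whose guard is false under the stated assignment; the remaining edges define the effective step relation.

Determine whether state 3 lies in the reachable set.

11 transition(s) survive guard evaluation.
Layer 0: {0}
Layer 1: {4}  now seen {0,4}
Layer 2: {5}  now seen {0,4,5}
Layer 3: {1,2}  now seen {0,1,2,4,5}
Layer 4: {3}  now seen {0,1,2,3,4,5}
R = {0,1,2,3,4,5}
trace reaching 3: tau·b·tau·b

Answer: REACHABLE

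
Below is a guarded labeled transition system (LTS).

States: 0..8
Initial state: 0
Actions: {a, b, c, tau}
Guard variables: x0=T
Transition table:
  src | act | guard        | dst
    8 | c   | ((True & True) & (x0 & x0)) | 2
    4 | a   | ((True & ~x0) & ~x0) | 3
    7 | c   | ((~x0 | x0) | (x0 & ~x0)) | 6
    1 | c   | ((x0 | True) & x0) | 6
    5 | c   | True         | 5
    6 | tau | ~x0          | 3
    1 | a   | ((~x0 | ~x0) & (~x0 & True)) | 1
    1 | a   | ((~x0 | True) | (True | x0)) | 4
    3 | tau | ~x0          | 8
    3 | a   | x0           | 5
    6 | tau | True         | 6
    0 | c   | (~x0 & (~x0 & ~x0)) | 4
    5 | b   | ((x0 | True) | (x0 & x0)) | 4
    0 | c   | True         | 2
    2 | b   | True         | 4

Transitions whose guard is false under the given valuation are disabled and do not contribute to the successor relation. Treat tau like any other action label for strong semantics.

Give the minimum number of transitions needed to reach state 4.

Answer: 2

Trace:
Breadth-first toward 4:
  Layer 0: {0}
  Layer 1: {2}
  Layer 2: {4}
first hit 4 at d=2 via c·b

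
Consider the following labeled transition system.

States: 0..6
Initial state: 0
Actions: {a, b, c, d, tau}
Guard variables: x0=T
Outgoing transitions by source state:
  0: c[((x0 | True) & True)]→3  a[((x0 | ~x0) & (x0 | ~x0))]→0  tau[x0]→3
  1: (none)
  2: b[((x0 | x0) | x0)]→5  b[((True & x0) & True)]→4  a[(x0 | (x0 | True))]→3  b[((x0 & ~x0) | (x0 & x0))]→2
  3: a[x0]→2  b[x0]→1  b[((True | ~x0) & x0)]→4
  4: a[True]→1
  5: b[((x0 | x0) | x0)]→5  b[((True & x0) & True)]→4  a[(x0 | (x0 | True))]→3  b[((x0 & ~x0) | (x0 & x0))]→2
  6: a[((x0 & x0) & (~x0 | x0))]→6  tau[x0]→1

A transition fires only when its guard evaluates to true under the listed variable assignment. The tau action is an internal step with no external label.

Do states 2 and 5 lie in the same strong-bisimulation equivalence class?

Compute ~ classes (split until stable):
  π0 = {{0,1,2,3,4,5,6}}
  π1 = {{0},{1},{2,3,5},{4},{6}}
  π2 = {{0},{1},{2,5},{3},{4},{6}}
stable after 3 split(s): 6 block(s)
class of 2: {2,5}; class of 5: {2,5}

Answer: BISIMILAR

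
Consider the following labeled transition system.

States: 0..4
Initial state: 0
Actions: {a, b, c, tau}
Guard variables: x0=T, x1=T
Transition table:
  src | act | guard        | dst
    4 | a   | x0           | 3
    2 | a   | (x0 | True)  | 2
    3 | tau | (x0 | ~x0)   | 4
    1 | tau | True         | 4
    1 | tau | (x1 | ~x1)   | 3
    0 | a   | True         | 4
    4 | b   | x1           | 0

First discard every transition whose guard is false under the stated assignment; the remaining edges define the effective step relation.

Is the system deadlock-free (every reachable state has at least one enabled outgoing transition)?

Answer: DEADLOCK-FREE

Trace:
Reachable = {0,3,4}
  0: a→4  [1 out]
  3: tau→4  [1 out]
  4: a→3  b→0  [2 out]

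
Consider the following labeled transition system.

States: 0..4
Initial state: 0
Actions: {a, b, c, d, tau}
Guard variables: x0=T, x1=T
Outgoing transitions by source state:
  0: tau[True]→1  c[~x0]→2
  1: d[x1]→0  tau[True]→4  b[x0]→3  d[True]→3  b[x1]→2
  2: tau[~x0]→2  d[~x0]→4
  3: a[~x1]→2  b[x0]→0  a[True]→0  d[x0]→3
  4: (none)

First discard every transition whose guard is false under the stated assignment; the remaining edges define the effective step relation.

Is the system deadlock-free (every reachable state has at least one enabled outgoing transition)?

Reach set: {0,1,2,3,4}
  0: tau→1  [1 exit(s)]
  1: b→2  b→3  d→0  d→3  tau→4  [5 exit(s)]
  2: ∅  [deadlock]
  3: a→0  b→0  d→3  [3 exit(s)]
  4: ∅  [deadlock]
witness 2: tau·b

Answer: DEADLOCK at state 2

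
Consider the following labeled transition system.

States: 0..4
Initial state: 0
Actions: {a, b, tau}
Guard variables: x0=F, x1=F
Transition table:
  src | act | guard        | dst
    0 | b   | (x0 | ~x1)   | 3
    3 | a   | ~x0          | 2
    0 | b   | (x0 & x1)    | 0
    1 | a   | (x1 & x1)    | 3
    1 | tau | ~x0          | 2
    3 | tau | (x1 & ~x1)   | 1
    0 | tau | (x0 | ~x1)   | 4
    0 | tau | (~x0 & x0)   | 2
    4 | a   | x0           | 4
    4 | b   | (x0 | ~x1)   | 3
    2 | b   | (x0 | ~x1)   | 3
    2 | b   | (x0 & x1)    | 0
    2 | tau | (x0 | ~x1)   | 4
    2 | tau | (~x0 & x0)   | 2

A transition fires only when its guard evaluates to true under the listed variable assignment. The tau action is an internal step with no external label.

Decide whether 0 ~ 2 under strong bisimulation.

Answer: BISIMILAR

Analysis:
Refine partition for ~:
  P[0] = {{0,1,2,3,4}}
  P[1] = {{0,2},{1},{3},{4}}
Fixed point at round 2; 4 class(es).
0∈{0,2}, 2∈{0,2}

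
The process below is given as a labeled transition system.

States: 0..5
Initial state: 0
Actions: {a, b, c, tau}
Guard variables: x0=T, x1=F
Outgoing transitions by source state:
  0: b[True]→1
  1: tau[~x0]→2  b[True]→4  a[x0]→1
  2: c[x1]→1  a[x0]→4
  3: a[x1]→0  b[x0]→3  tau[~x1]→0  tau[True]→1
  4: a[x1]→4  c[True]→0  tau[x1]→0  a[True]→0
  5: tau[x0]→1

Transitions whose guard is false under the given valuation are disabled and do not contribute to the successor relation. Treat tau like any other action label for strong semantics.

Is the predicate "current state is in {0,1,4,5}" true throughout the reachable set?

Answer: INVARIANT HOLDS

Trace:
Inv-set: {0,1,4,5}
R = {0,1,4}
  0: ✓
  1: ✓
  4: ✓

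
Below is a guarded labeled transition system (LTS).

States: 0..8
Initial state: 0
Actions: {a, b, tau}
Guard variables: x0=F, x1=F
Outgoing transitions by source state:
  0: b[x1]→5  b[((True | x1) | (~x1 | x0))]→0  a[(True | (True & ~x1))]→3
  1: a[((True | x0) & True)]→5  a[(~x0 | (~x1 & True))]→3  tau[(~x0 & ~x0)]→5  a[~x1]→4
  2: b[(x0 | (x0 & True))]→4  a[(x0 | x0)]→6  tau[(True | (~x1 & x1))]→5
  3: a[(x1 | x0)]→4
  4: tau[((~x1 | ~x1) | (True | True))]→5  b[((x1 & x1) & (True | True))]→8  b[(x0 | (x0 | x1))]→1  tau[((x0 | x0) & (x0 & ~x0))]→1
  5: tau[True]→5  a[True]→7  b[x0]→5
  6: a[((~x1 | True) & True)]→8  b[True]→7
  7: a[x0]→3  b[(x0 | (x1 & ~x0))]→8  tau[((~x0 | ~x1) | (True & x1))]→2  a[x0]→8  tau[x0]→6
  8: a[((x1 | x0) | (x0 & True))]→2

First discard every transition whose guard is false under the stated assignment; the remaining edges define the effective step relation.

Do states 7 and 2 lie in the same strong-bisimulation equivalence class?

Bisimulation quotient by refinement:
  P[0] = {{0,1,2,3,4,5,6,7,8}}
  P[1] = {{0,6},{1,5},{2,4,7},{3,8}}
  P[2] = {{0},{1},{2,4},{3,8},{5},{6},{7}}
stable after 3 split(s): 7 block(s)
7∈{7}, 2∈{2,4}

Answer: NOT BISIMILAR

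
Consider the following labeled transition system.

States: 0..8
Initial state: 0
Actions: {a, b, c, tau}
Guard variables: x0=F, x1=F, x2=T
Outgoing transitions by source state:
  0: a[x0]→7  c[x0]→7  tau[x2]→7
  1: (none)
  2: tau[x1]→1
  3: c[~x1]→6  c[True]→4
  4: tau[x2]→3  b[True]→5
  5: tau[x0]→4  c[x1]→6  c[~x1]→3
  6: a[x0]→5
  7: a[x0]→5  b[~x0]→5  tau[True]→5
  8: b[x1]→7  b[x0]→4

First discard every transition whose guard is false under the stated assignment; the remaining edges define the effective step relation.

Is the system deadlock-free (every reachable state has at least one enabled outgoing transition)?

Answer: DEADLOCK at state 6

Trace:
R = {0,3,4,5,6,7}
  0: tau→7  [1 exit(s)]
  3: c→4  c→6  [2 exit(s)]
  4: b→5  tau→3  [2 exit(s)]
  5: c→3  [1 exit(s)]
  6: ∅  [no exit]
  7: b→5  tau→5  [2 exit(s)]
Path to 6: tau·b·c·c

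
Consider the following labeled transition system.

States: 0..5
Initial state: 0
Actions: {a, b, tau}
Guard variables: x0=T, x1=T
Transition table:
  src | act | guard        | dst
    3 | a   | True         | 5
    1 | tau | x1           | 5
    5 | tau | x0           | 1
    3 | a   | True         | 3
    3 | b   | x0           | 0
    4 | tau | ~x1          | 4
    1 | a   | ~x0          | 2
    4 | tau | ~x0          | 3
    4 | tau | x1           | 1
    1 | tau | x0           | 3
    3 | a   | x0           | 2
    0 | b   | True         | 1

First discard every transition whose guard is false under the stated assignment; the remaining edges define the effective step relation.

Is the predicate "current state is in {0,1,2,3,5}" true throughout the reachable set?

Safe = {0,1,2,3,5}
R = {0,1,2,3,5}
  0: safe
  1: safe
  2: safe
  3: safe
  5: safe

Answer: INVARIANT HOLDS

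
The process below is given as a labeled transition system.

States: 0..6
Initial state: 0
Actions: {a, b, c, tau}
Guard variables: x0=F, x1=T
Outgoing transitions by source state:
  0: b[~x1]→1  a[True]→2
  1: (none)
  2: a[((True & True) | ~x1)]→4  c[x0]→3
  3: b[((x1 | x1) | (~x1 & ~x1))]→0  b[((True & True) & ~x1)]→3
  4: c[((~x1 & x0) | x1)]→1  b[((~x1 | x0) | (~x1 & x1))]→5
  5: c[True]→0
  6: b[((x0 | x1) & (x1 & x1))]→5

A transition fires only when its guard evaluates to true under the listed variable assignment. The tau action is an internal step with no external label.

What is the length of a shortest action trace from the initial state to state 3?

BFS to 3:
  L0 = {0}
  L1 = {2}
  L2 = {4}
  L3 = {1}
3 never appears.

Answer: UNREACHABLE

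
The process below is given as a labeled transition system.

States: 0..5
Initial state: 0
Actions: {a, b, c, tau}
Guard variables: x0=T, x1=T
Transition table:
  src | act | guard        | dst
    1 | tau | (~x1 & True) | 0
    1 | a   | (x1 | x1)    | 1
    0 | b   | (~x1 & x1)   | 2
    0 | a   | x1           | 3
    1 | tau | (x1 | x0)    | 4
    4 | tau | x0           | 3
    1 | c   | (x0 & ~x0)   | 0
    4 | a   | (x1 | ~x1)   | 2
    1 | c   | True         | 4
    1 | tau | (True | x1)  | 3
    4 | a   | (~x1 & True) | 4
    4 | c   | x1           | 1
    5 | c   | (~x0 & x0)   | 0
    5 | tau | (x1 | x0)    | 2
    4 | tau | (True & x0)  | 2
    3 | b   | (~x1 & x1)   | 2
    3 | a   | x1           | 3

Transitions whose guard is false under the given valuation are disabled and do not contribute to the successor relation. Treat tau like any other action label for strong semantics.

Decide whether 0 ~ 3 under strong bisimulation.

Refine partition for ~:
  P[0] = {{0,1,2,3,4,5}}
  P[1] = {{0,3},{1,4},{2},{5}}
  P[2] = {{0,3},{1},{2},{4},{5}}
stable after 3 split(s): 5 block(s)
0∈{0,3}, 3∈{0,3}

Answer: BISIMILAR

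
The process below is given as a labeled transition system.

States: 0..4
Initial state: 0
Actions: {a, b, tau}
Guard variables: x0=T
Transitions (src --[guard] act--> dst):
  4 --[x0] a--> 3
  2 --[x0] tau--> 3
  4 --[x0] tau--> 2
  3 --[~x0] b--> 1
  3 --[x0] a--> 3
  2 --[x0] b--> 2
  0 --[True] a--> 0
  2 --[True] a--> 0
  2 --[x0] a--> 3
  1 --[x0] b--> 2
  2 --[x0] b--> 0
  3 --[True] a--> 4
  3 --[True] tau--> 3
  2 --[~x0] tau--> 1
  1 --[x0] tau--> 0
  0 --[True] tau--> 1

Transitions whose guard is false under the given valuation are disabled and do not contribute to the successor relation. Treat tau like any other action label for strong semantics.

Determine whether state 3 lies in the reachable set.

Answer: REACHABLE

Working:
14 transition(s) survive guard evaluation.
L0 = {0}
L1 = {1}  total {0,1}
L2 = {2}  total {0,1,2}
L3 = {3}  total {0,1,2,3}
L4 = {4}  total {0,1,2,3,4}
Reachable = {0,1,2,3,4}
trace reaching 3: tau·b·tau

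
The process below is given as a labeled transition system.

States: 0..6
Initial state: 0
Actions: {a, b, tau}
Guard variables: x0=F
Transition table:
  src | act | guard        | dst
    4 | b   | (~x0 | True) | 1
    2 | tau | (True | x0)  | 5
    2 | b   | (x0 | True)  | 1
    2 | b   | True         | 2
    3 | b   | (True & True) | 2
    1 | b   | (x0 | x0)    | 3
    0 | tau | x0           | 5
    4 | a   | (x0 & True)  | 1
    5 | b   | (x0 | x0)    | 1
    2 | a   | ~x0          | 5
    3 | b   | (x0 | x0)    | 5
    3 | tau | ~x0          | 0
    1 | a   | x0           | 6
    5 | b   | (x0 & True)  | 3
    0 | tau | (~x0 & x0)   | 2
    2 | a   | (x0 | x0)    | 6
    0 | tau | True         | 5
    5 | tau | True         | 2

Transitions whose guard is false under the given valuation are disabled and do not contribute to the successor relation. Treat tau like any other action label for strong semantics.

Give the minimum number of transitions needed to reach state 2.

Answer: 2

Working:
Layered search for 2:
  Layer 0: {0}
  Layer 1: {5}
  Layer 2: {2}
2 enters at depth 2; path tau·tau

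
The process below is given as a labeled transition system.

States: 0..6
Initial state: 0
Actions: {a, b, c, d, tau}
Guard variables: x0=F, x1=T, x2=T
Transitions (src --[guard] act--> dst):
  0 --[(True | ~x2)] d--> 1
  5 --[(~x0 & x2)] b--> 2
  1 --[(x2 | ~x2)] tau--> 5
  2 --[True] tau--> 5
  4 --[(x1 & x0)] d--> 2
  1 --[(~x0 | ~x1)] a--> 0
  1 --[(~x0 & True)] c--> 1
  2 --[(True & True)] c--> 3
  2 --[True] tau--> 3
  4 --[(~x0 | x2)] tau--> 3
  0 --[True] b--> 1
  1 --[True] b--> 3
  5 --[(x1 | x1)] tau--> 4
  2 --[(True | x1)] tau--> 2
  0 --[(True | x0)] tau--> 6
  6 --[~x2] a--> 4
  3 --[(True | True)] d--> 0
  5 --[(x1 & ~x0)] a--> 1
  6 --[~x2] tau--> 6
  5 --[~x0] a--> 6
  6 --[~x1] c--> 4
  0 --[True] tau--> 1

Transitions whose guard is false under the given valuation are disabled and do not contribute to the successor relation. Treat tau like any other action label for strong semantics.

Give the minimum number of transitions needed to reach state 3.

Answer: 2

Analysis:
BFS to 3:
  depth 0: {0}
  depth 1: {1,6}
  depth 2: {3,5}
depth(3)=2, e.g. b·b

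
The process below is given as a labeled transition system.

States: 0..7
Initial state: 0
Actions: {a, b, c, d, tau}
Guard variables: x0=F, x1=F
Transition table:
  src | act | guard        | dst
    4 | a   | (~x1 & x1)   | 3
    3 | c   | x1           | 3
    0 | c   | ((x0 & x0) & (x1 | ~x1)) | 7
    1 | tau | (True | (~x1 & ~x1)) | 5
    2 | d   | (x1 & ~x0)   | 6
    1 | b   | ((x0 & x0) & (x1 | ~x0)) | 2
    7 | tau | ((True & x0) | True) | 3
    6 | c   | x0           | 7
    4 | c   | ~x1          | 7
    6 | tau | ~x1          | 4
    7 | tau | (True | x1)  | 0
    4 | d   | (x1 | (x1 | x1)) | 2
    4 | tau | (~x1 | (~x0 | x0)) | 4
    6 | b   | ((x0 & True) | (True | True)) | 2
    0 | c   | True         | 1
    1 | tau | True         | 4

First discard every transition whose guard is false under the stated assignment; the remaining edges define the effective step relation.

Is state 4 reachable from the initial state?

Answer: REACHABLE

Analysis:
After dropping false guards: 9 live edges.
Layer 0: {0}
Layer 1: {1}  now seen {0,1}
Layer 2: {4,5}  now seen {0,1,4,5}
Layer 3: {7}  now seen {0,1,4,5,7}
Layer 4: {3}  now seen {0,1,3,4,5,7}
Reachable = {0,1,3,4,5,7}
witness 4: c·tau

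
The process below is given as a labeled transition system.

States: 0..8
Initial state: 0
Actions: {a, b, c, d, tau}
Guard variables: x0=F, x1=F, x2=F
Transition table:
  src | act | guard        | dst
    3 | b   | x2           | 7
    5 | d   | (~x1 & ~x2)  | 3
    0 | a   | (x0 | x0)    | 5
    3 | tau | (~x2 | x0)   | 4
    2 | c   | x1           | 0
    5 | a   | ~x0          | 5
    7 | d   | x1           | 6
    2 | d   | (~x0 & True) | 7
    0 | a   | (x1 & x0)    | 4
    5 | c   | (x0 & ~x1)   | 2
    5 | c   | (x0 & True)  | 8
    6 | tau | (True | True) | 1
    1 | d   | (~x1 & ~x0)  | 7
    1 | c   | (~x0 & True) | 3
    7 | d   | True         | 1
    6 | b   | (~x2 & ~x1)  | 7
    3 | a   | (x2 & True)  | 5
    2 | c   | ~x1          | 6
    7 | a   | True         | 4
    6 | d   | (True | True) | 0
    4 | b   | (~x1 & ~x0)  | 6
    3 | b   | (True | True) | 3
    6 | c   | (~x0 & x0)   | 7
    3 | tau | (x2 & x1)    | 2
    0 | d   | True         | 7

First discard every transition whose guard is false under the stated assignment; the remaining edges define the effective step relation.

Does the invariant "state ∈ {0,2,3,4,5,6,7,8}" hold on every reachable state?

Allowed set {0,2,3,4,5,6,7,8}
Reachable = {0,1,3,4,6,7}
  0: ✓
  1: VIOLATES
  3: ✓
  4: ✓
  6: ✓
  7: ✓
witness against invariant: d·d → 1

Answer: INVARIANT VIOLATED at state 1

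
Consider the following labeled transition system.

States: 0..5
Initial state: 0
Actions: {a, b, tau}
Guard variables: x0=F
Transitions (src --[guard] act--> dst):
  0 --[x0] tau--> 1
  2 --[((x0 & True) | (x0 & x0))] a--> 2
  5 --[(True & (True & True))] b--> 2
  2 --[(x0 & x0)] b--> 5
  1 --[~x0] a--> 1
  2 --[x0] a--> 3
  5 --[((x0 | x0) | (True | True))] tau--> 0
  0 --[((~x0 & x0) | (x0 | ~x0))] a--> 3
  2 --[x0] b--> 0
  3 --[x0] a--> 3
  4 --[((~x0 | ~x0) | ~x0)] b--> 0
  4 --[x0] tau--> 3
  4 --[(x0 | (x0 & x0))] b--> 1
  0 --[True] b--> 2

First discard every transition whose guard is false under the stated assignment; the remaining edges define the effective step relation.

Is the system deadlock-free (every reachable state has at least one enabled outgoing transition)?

Answer: DEADLOCK at state 2

Working:
R = {0,2,3}
  0: a→3  b→2  [2 out]
  2: ∅  [STUCK]
  3: ∅  [STUCK]
witness 2: b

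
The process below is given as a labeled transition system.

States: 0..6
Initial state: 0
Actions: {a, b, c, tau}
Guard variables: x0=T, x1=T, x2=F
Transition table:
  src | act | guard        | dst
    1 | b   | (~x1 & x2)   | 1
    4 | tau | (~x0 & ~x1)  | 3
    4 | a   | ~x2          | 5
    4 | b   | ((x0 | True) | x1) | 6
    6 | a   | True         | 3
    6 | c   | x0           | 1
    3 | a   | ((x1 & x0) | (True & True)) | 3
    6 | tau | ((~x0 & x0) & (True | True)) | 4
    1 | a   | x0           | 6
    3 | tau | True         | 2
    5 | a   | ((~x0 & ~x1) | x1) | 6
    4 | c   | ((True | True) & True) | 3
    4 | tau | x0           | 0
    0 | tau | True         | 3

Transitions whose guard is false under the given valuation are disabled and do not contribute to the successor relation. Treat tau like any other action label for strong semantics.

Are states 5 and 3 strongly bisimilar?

Answer: NOT BISIMILAR

Working:
Bisimulation quotient by refinement:
  P[0] = {{0,1,2,3,4,5,6}}
  P[1] = {{0},{1,5},{2},{3},{4},{6}}
stable after 2 split(s): 6 block(s)
class of 5: {1,5}; class of 3: {3}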